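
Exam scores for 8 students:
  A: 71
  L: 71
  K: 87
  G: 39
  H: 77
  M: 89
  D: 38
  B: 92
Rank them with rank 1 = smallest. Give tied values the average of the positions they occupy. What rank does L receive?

3.5

Sorted (ascending): 38, 39, 71, 71, 77, 87, 89, 92
The 2 values of 71 occupy positions 3–4 → average rank (3+4)/2 = 3.5.
L has value 71 → rank 3.5.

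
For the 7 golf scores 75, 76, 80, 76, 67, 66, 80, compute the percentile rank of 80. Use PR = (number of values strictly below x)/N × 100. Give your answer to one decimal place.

71.4

N = 7.
Strictly below 80: 5. Equal to 80: 2.
PR = 5/7 × 100 = 71.4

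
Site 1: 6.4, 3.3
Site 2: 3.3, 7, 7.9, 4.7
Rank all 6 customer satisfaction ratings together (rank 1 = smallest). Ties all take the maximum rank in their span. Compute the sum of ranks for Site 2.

16

Sorted (ascending): 3.3, 3.3, 4.7, 6.4, 7, 7.9
The 2 values of 3.3 occupy positions 1–2 → each gets rank 2.
Site 2 values → pooled ranks: 3.3→2, 7→5, 7.9→6, 4.7→3
Rank sum = 2 + 5 + 6 + 3 = 16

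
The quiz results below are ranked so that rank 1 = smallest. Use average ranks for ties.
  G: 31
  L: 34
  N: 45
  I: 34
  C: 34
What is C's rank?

Sorted (ascending): 31, 34, 34, 34, 45
The 3 values of 34 occupy positions 2–4 → average rank 3.
C has value 34 → rank 3.

3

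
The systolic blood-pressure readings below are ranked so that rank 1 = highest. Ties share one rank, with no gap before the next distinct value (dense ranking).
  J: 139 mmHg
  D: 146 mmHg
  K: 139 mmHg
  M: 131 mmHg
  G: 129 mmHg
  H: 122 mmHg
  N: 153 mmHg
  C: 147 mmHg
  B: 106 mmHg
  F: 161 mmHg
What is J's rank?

5

Sorted (descending): 161, 153, 147, 146, 139, 139, 131, 129, 122, 106
The 2 values of 139 share dense rank 5.
Remaining distinct values take the next consecutive integers.
J has value 139 mmHg → rank 5.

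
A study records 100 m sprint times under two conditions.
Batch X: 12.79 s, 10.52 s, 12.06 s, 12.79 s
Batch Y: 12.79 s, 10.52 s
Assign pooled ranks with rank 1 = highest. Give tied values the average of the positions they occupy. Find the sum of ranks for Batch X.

Sorted (descending): 12.79, 12.79, 12.79, 12.06, 10.52, 10.52
The 3 values of 12.79 occupy positions 1–3 → average rank 2.
The 2 values of 10.52 occupy positions 5–6 → average rank (5+6)/2 = 5.5.
Batch X values → pooled ranks: 12.79→2, 10.52→5.5, 12.06→4, 12.79→2
Rank sum = 2 + 5.5 + 4 + 2 = 13.5

13.5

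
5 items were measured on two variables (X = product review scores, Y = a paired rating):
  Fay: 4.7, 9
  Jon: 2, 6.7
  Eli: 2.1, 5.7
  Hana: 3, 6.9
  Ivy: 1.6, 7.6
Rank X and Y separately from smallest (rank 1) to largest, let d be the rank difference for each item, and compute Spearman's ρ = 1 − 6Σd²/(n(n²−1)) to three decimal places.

0.300

Ranks of variable 1: 5, 2, 3, 4, 1
Ranks of variable 2: 5, 2, 1, 3, 4
d = r₁ − r₂: 0, 0, 2, 1, -3
d²: 0, 0, 4, 1, 9; Σd² = 14
ρ = 1 − 6·14/(5·24) = 1 − 84/120 = 0.300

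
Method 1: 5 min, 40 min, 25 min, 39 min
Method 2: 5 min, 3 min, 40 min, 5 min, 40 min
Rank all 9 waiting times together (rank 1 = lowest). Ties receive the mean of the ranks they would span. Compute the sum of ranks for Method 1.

Sorted (ascending): 3, 5, 5, 5, 25, 39, 40, 40, 40
The 3 values of 5 occupy positions 2–4 → average rank 3.
The 3 values of 40 occupy positions 7–9 → average rank 8.
Method 1 values → pooled ranks: 5→3, 40→8, 25→5, 39→6
Rank sum = 3 + 8 + 5 + 6 = 22

22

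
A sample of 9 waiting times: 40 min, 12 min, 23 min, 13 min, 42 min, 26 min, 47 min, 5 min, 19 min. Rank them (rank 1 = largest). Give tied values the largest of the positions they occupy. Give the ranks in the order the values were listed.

3, 8, 5, 7, 2, 4, 1, 9, 6

Sorted (descending): 47, 42, 40, 26, 23, 19, 13, 12, 5
No ties — each value takes its position as its rank.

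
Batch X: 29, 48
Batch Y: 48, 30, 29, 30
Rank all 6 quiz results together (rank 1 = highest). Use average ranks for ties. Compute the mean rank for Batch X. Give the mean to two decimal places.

3.50

Sorted (descending): 48, 48, 30, 30, 29, 29
The 2 values of 48 occupy positions 1–2 → average rank (1+2)/2 = 1.5.
The 2 values of 30 occupy positions 3–4 → average rank (3+4)/2 = 3.5.
The 2 values of 29 occupy positions 5–6 → average rank (5+6)/2 = 5.5.
Batch X values → pooled ranks: 29→5.5, 48→1.5
Mean rank = (5.5 + 1.5) / 2 = 3.50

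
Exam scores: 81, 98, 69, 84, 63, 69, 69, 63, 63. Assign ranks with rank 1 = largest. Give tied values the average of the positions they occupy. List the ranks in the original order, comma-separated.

Sorted (descending): 98, 84, 81, 69, 69, 69, 63, 63, 63
The 3 values of 69 occupy positions 4–6 → average rank 5.
The 3 values of 63 occupy positions 7–9 → average rank 8.

3, 1, 5, 2, 8, 5, 5, 8, 8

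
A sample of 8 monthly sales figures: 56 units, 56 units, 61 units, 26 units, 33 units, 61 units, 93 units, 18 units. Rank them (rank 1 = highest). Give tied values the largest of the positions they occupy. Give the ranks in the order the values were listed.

Sorted (descending): 93, 61, 61, 56, 56, 33, 26, 18
The 2 values of 61 occupy positions 2–3 → each gets rank 3.
The 2 values of 56 occupy positions 4–5 → each gets rank 5.

5, 5, 3, 7, 6, 3, 1, 8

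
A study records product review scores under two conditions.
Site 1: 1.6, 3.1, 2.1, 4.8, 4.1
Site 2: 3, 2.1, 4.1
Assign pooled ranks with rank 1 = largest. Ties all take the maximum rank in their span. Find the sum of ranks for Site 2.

15

Sorted (descending): 4.8, 4.1, 4.1, 3.1, 3, 2.1, 2.1, 1.6
The 2 values of 4.1 occupy positions 2–3 → each gets rank 3.
The 2 values of 2.1 occupy positions 6–7 → each gets rank 7.
Site 2 values → pooled ranks: 3→5, 2.1→7, 4.1→3
Rank sum = 5 + 7 + 3 = 15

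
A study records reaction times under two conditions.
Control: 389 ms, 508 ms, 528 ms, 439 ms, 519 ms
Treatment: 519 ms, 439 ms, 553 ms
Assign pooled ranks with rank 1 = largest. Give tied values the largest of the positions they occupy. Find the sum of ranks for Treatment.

Sorted (descending): 553, 528, 519, 519, 508, 439, 439, 389
The 2 values of 519 occupy positions 3–4 → each gets rank 4.
The 2 values of 439 occupy positions 6–7 → each gets rank 7.
Treatment values → pooled ranks: 519→4, 439→7, 553→1
Rank sum = 4 + 7 + 1 = 12

12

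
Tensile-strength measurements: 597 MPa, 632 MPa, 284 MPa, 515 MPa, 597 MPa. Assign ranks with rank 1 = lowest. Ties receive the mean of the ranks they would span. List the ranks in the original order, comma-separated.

3.5, 5, 1, 2, 3.5

Sorted (ascending): 284, 515, 597, 597, 632
The 2 values of 597 occupy positions 3–4 → average rank (3+4)/2 = 3.5.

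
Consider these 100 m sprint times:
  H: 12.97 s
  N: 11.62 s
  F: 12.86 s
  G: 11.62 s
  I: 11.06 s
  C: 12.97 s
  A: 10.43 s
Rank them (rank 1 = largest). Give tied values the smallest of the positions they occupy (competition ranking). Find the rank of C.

1

Sorted (descending): 12.97, 12.97, 12.86, 11.62, 11.62, 11.06, 10.43
The 2 values of 12.97 occupy positions 1–2 → each gets rank 1.
The 2 values of 11.62 occupy positions 4–5 → each gets rank 4.
C has value 12.97 s → rank 1.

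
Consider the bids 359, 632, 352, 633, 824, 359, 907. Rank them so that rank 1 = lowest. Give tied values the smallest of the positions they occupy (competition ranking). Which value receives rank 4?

632

Sorted (ascending): 352, 359, 359, 632, 633, 824, 907
The 2 values of 359 occupy positions 2–3 → each gets rank 2.
Rank 4 → value 632.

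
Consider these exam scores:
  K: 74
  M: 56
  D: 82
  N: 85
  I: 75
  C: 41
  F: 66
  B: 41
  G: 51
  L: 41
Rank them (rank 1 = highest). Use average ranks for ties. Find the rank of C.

9

Sorted (descending): 85, 82, 75, 74, 66, 56, 51, 41, 41, 41
The 3 values of 41 occupy positions 8–10 → average rank 9.
C has value 41 → rank 9.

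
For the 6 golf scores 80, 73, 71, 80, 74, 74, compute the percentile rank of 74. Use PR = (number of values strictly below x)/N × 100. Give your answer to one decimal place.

N = 6.
Strictly below 74: 2. Equal to 74: 2.
PR = 2/6 × 100 = 33.3

33.3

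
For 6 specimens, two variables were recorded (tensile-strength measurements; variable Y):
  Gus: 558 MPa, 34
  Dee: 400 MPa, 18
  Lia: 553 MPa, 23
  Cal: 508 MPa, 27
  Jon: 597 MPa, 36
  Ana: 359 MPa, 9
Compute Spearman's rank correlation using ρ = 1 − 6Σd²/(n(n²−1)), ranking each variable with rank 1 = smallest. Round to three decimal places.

0.943

Ranks of variable 1: 5, 2, 4, 3, 6, 1
Ranks of variable 2: 5, 2, 3, 4, 6, 1
d = r₁ − r₂: 0, 0, 1, -1, 0, 0
d²: 0, 0, 1, 1, 0, 0; Σd² = 2
ρ = 1 − 6·2/(6·35) = 1 − 12/210 = 0.943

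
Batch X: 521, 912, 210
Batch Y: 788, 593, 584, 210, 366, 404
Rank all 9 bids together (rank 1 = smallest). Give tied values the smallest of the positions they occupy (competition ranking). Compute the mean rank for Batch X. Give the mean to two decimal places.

5.00

Sorted (ascending): 210, 210, 366, 404, 521, 584, 593, 788, 912
The 2 values of 210 occupy positions 1–2 → each gets rank 1.
Batch X values → pooled ranks: 521→5, 912→9, 210→1
Mean rank = (5 + 9 + 1) / 3 = 5.00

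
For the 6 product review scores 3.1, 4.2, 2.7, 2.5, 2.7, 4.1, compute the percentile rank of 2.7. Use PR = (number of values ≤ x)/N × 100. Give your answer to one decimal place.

50.0

N = 6.
Strictly below 2.7: 1. Equal to 2.7: 2.
PR = 3/6 × 100 = 50.0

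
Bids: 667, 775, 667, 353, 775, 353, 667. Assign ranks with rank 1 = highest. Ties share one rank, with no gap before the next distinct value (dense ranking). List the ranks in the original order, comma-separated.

2, 1, 2, 3, 1, 3, 2

Sorted (descending): 775, 775, 667, 667, 667, 353, 353
The 2 values of 775 share dense rank 1.
The 3 values of 667 share dense rank 2.
The 2 values of 353 share dense rank 3.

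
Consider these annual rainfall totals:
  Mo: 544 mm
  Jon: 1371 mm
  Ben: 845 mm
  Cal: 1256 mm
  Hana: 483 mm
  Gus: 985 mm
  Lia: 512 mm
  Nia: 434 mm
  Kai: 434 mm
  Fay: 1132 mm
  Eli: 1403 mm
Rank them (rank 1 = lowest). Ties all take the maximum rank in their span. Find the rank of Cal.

9

Sorted (ascending): 434, 434, 483, 512, 544, 845, 985, 1132, 1256, 1371, 1403
The 2 values of 434 occupy positions 1–2 → each gets rank 2.
Cal has value 1256 mm → rank 9.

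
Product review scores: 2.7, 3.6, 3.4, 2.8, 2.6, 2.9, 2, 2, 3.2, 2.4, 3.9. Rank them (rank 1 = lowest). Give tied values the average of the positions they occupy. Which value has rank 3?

2.4

Sorted (ascending): 2, 2, 2.4, 2.6, 2.7, 2.8, 2.9, 3.2, 3.4, 3.6, 3.9
The 2 values of 2 occupy positions 1–2 → average rank (1+2)/2 = 1.5.
Rank 3 → value 2.4.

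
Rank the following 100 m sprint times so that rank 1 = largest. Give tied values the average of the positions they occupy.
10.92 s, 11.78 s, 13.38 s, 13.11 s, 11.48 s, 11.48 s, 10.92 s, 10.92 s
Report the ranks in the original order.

Sorted (descending): 13.38, 13.11, 11.78, 11.48, 11.48, 10.92, 10.92, 10.92
The 2 values of 11.48 occupy positions 4–5 → average rank (4+5)/2 = 4.5.
The 3 values of 10.92 occupy positions 6–8 → average rank 7.

7, 3, 1, 2, 4.5, 4.5, 7, 7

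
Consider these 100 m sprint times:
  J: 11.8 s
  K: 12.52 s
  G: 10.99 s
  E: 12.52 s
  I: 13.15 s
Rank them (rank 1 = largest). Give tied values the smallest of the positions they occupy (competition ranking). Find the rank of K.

2

Sorted (descending): 13.15, 12.52, 12.52, 11.8, 10.99
The 2 values of 12.52 occupy positions 2–3 → each gets rank 2.
K has value 12.52 s → rank 2.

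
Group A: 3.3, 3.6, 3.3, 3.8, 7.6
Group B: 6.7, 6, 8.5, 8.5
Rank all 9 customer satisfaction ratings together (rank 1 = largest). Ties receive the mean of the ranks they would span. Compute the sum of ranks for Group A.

33

Sorted (descending): 8.5, 8.5, 7.6, 6.7, 6, 3.8, 3.6, 3.3, 3.3
The 2 values of 8.5 occupy positions 1–2 → average rank (1+2)/2 = 1.5.
The 2 values of 3.3 occupy positions 8–9 → average rank (8+9)/2 = 8.5.
Group A values → pooled ranks: 3.3→8.5, 3.6→7, 3.3→8.5, 3.8→6, 7.6→3
Rank sum = 8.5 + 7 + 8.5 + 6 + 3 = 33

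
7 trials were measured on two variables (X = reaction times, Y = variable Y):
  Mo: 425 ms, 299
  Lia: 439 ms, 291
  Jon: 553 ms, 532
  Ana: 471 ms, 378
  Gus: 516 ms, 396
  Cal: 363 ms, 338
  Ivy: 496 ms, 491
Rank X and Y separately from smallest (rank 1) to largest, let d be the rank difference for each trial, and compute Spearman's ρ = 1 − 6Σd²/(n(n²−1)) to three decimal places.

Ranks of variable 1: 2, 3, 7, 4, 6, 1, 5
Ranks of variable 2: 2, 1, 7, 4, 5, 3, 6
d = r₁ − r₂: 0, 2, 0, 0, 1, -2, -1
d²: 0, 4, 0, 0, 1, 4, 1; Σd² = 10
ρ = 1 − 6·10/(7·48) = 1 − 60/336 = 0.821

0.821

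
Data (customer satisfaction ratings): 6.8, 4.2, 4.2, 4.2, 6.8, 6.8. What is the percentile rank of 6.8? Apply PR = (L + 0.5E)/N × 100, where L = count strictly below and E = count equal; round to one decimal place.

N = 6.
Strictly below 6.8: 3. Equal to 6.8: 3.
PR = (3 + 0.5·3)/6 × 100 = 75.0

75.0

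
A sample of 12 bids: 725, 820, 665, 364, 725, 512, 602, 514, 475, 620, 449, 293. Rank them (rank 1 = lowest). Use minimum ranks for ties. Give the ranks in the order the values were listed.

10, 12, 9, 2, 10, 5, 7, 6, 4, 8, 3, 1

Sorted (ascending): 293, 364, 449, 475, 512, 514, 602, 620, 665, 725, 725, 820
The 2 values of 725 occupy positions 10–11 → each gets rank 10.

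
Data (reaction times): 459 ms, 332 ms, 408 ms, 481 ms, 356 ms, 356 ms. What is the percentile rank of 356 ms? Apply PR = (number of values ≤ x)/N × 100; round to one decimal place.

N = 6.
Strictly below 356: 1. Equal to 356: 2.
PR = 3/6 × 100 = 50.0

50.0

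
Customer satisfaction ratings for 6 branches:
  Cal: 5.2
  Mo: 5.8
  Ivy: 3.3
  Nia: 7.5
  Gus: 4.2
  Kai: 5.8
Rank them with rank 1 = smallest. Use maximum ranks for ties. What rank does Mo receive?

5

Sorted (ascending): 3.3, 4.2, 5.2, 5.8, 5.8, 7.5
The 2 values of 5.8 occupy positions 4–5 → each gets rank 5.
Mo has value 5.8 → rank 5.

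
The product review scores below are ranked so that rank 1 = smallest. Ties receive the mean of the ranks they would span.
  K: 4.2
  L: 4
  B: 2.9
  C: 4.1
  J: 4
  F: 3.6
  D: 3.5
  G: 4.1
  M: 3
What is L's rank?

Sorted (ascending): 2.9, 3, 3.5, 3.6, 4, 4, 4.1, 4.1, 4.2
The 2 values of 4 occupy positions 5–6 → average rank (5+6)/2 = 5.5.
The 2 values of 4.1 occupy positions 7–8 → average rank (7+8)/2 = 7.5.
L has value 4 → rank 5.5.

5.5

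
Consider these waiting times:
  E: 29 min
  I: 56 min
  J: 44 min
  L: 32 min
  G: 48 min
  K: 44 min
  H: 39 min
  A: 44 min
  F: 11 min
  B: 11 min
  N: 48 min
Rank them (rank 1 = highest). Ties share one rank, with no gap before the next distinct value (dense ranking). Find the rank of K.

Sorted (descending): 56, 48, 48, 44, 44, 44, 39, 32, 29, 11, 11
The 2 values of 48 share dense rank 2.
The 3 values of 44 share dense rank 3.
The 2 values of 11 share dense rank 7.
Remaining distinct values take the next consecutive integers.
K has value 44 min → rank 3.

3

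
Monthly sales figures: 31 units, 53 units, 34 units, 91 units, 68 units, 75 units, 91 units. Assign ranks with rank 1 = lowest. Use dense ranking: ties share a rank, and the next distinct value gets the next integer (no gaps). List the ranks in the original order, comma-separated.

Sorted (ascending): 31, 34, 53, 68, 75, 91, 91
The 2 values of 91 share dense rank 6.
Remaining distinct values take the next consecutive integers.

1, 3, 2, 6, 4, 5, 6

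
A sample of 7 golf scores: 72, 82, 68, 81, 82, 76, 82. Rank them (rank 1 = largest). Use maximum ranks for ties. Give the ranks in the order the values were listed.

Sorted (descending): 82, 82, 82, 81, 76, 72, 68
The 3 values of 82 occupy positions 1–3 → each gets rank 3.

6, 3, 7, 4, 3, 5, 3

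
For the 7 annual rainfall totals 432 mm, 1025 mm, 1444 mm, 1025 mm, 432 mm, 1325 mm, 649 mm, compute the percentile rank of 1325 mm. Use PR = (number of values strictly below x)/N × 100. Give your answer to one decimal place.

N = 7.
Strictly below 1325: 5. Equal to 1325: 1.
PR = 5/7 × 100 = 71.4

71.4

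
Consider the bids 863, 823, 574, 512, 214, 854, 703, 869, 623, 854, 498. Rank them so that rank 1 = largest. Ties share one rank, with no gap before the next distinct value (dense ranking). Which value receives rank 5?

703

Sorted (descending): 869, 863, 854, 854, 823, 703, 623, 574, 512, 498, 214
The 2 values of 854 share dense rank 3.
Remaining distinct values take the next consecutive integers.
Rank 5 → value 703.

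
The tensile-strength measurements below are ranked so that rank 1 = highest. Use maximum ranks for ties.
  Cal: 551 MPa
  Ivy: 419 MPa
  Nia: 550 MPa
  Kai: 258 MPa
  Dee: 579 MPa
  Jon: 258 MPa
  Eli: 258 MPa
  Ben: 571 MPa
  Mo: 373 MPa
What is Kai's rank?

9

Sorted (descending): 579, 571, 551, 550, 419, 373, 258, 258, 258
The 3 values of 258 occupy positions 7–9 → each gets rank 9.
Kai has value 258 MPa → rank 9.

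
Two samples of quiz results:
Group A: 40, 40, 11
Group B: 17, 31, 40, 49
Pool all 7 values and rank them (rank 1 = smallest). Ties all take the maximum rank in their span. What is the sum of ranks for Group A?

Sorted (ascending): 11, 17, 31, 40, 40, 40, 49
The 3 values of 40 occupy positions 4–6 → each gets rank 6.
Group A values → pooled ranks: 40→6, 40→6, 11→1
Rank sum = 6 + 6 + 1 = 13

13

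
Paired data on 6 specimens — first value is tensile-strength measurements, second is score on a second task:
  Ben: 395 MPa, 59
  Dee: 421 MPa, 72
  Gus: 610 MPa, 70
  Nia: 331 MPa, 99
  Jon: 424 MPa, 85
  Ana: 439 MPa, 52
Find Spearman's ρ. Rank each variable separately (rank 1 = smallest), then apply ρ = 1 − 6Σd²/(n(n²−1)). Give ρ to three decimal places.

Ranks of variable 1: 2, 3, 6, 1, 4, 5
Ranks of variable 2: 2, 4, 3, 6, 5, 1
d = r₁ − r₂: 0, -1, 3, -5, -1, 4
d²: 0, 1, 9, 25, 1, 16; Σd² = 52
ρ = 1 − 6·52/(6·35) = 1 − 312/210 = -0.486

-0.486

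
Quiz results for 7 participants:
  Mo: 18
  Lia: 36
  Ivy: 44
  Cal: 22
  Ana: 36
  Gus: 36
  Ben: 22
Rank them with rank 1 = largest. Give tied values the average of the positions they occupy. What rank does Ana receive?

Sorted (descending): 44, 36, 36, 36, 22, 22, 18
The 3 values of 36 occupy positions 2–4 → average rank 3.
The 2 values of 22 occupy positions 5–6 → average rank (5+6)/2 = 5.5.
Ana has value 36 → rank 3.

3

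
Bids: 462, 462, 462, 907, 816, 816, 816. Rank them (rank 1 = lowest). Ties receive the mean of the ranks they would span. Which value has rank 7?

907

Sorted (ascending): 462, 462, 462, 816, 816, 816, 907
The 3 values of 462 occupy positions 1–3 → average rank 2.
The 3 values of 816 occupy positions 4–6 → average rank 5.
Rank 7 → value 907.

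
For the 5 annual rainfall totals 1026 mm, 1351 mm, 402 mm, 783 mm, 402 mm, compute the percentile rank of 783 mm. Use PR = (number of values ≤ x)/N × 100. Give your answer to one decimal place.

N = 5.
Strictly below 783: 2. Equal to 783: 1.
PR = 3/5 × 100 = 60.0

60.0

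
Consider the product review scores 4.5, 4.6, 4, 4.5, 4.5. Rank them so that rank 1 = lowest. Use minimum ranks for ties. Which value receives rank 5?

Sorted (ascending): 4, 4.5, 4.5, 4.5, 4.6
The 3 values of 4.5 occupy positions 2–4 → each gets rank 2.
Rank 5 → value 4.6.

4.6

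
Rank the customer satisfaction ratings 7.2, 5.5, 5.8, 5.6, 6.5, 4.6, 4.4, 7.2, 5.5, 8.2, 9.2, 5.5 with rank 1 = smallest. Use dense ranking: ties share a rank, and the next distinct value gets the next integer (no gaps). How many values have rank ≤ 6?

Sorted (ascending): 4.4, 4.6, 5.5, 5.5, 5.5, 5.6, 5.8, 6.5, 7.2, 7.2, 8.2, 9.2
The 3 values of 5.5 share dense rank 3.
The 2 values of 7.2 share dense rank 7.
Remaining distinct values take the next consecutive integers.
Ranks ≤ 6: {1, 2, 3, 3, 3, 4, 5, 6} → 8 values.

8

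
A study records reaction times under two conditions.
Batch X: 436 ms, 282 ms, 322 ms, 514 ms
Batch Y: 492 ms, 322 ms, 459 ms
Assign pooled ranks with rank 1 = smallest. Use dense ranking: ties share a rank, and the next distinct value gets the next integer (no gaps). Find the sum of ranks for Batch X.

12

Sorted (ascending): 282, 322, 322, 436, 459, 492, 514
The 2 values of 322 share dense rank 2.
Remaining distinct values take the next consecutive integers.
Batch X values → pooled ranks: 436→3, 282→1, 322→2, 514→6
Rank sum = 3 + 1 + 2 + 6 = 12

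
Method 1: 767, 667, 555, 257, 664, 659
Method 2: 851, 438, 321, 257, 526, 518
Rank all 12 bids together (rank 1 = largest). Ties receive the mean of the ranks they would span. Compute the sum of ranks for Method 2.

46.5

Sorted (descending): 851, 767, 667, 664, 659, 555, 526, 518, 438, 321, 257, 257
The 2 values of 257 occupy positions 11–12 → average rank (11+12)/2 = 11.5.
Method 2 values → pooled ranks: 851→1, 438→9, 321→10, 257→11.5, 526→7, 518→8
Rank sum = 1 + 9 + 10 + 11.5 + 7 + 8 = 46.5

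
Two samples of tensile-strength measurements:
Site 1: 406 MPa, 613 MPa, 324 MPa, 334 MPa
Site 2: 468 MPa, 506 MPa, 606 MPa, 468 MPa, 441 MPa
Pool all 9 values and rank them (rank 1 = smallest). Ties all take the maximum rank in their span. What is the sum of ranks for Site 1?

15

Sorted (ascending): 324, 334, 406, 441, 468, 468, 506, 606, 613
The 2 values of 468 occupy positions 5–6 → each gets rank 6.
Site 1 values → pooled ranks: 406→3, 613→9, 324→1, 334→2
Rank sum = 3 + 9 + 1 + 2 = 15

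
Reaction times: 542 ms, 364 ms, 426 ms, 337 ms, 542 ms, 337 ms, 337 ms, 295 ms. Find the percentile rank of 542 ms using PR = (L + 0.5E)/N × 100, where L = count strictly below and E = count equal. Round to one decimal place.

N = 8.
Strictly below 542: 6. Equal to 542: 2.
PR = (6 + 0.5·2)/8 × 100 = 87.5

87.5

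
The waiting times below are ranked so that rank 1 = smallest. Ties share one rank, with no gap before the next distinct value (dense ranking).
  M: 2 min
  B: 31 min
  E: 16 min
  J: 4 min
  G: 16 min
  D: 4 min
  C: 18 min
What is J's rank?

2

Sorted (ascending): 2, 4, 4, 16, 16, 18, 31
The 2 values of 4 share dense rank 2.
The 2 values of 16 share dense rank 3.
Remaining distinct values take the next consecutive integers.
J has value 4 min → rank 2.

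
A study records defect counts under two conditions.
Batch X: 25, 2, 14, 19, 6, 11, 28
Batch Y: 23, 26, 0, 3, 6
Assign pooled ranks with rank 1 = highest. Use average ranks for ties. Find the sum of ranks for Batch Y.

Sorted (descending): 28, 26, 25, 23, 19, 14, 11, 6, 6, 3, 2, 0
The 2 values of 6 occupy positions 8–9 → average rank (8+9)/2 = 8.5.
Batch Y values → pooled ranks: 23→4, 26→2, 0→12, 3→10, 6→8.5
Rank sum = 4 + 2 + 12 + 10 + 8.5 = 36.5

36.5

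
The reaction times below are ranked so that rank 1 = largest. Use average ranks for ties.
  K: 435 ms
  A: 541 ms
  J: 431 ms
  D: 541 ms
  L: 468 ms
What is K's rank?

4

Sorted (descending): 541, 541, 468, 435, 431
The 2 values of 541 occupy positions 1–2 → average rank (1+2)/2 = 1.5.
K has value 435 ms → rank 4.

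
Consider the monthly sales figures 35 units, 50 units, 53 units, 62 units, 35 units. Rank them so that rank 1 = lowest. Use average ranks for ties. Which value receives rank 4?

53

Sorted (ascending): 35, 35, 50, 53, 62
The 2 values of 35 occupy positions 1–2 → average rank (1+2)/2 = 1.5.
Rank 4 → value 53.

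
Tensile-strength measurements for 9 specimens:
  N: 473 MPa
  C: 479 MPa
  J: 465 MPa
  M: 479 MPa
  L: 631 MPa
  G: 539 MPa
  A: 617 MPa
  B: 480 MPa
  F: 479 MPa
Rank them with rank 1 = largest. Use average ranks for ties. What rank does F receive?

6

Sorted (descending): 631, 617, 539, 480, 479, 479, 479, 473, 465
The 3 values of 479 occupy positions 5–7 → average rank 6.
F has value 479 MPa → rank 6.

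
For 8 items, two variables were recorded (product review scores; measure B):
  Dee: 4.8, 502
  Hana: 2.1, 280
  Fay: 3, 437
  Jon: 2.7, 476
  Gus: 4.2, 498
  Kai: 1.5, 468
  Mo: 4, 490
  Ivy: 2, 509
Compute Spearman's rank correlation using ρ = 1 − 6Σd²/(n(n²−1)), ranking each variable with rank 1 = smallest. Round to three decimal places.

Ranks of variable 1: 8, 3, 5, 4, 7, 1, 6, 2
Ranks of variable 2: 7, 1, 2, 4, 6, 3, 5, 8
d = r₁ − r₂: 1, 2, 3, 0, 1, -2, 1, -6
d²: 1, 4, 9, 0, 1, 4, 1, 36; Σd² = 56
ρ = 1 − 6·56/(8·63) = 1 − 336/504 = 0.333

0.333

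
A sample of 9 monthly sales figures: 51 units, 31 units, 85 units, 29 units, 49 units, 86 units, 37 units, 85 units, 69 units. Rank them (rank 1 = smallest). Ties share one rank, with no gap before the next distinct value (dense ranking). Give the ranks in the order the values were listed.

5, 2, 7, 1, 4, 8, 3, 7, 6

Sorted (ascending): 29, 31, 37, 49, 51, 69, 85, 85, 86
The 2 values of 85 share dense rank 7.
Remaining distinct values take the next consecutive integers.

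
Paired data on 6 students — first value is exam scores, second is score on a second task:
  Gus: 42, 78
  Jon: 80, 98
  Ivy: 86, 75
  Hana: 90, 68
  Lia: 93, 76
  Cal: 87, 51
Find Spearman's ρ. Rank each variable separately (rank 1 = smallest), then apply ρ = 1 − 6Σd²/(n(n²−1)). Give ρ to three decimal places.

-0.543

Ranks of variable 1: 1, 2, 3, 5, 6, 4
Ranks of variable 2: 5, 6, 3, 2, 4, 1
d = r₁ − r₂: -4, -4, 0, 3, 2, 3
d²: 16, 16, 0, 9, 4, 9; Σd² = 54
ρ = 1 − 6·54/(6·35) = 1 − 324/210 = -0.543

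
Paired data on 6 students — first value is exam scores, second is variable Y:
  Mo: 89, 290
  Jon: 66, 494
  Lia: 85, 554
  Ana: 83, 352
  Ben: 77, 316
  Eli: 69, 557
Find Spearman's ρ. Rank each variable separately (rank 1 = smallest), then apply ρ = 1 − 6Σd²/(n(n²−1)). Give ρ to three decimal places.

-0.486

Ranks of variable 1: 6, 1, 5, 4, 3, 2
Ranks of variable 2: 1, 4, 5, 3, 2, 6
d = r₁ − r₂: 5, -3, 0, 1, 1, -4
d²: 25, 9, 0, 1, 1, 16; Σd² = 52
ρ = 1 − 6·52/(6·35) = 1 − 312/210 = -0.486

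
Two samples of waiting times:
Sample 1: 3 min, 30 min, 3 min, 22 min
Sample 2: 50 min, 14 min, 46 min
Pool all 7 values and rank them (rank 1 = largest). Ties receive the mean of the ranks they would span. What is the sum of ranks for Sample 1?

Sorted (descending): 50, 46, 30, 22, 14, 3, 3
The 2 values of 3 occupy positions 6–7 → average rank (6+7)/2 = 6.5.
Sample 1 values → pooled ranks: 3→6.5, 30→3, 3→6.5, 22→4
Rank sum = 6.5 + 3 + 6.5 + 4 = 20

20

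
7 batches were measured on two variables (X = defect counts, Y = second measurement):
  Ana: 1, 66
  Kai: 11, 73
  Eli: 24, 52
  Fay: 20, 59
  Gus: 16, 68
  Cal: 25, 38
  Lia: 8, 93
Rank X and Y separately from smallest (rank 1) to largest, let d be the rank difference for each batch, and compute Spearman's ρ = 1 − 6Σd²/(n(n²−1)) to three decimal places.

-0.786

Ranks of variable 1: 1, 3, 6, 5, 4, 7, 2
Ranks of variable 2: 4, 6, 2, 3, 5, 1, 7
d = r₁ − r₂: -3, -3, 4, 2, -1, 6, -5
d²: 9, 9, 16, 4, 1, 36, 25; Σd² = 100
ρ = 1 − 6·100/(7·48) = 1 − 600/336 = -0.786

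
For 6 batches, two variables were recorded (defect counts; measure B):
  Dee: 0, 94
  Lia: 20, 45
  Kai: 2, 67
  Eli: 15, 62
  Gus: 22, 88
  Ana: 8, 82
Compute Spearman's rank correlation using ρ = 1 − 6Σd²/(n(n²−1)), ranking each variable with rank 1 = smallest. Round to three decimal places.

Ranks of variable 1: 1, 5, 2, 4, 6, 3
Ranks of variable 2: 6, 1, 3, 2, 5, 4
d = r₁ − r₂: -5, 4, -1, 2, 1, -1
d²: 25, 16, 1, 4, 1, 1; Σd² = 48
ρ = 1 − 6·48/(6·35) = 1 − 288/210 = -0.371

-0.371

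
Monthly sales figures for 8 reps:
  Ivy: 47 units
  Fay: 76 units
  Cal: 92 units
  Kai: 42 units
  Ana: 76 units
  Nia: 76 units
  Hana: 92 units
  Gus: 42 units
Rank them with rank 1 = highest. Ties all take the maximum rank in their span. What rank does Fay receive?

Sorted (descending): 92, 92, 76, 76, 76, 47, 42, 42
The 2 values of 92 occupy positions 1–2 → each gets rank 2.
The 3 values of 76 occupy positions 3–5 → each gets rank 5.
The 2 values of 42 occupy positions 7–8 → each gets rank 8.
Fay has value 76 units → rank 5.

5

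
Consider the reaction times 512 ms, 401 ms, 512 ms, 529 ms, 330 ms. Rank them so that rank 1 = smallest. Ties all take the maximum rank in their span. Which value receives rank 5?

529

Sorted (ascending): 330, 401, 512, 512, 529
The 2 values of 512 occupy positions 3–4 → each gets rank 4.
Rank 5 → value 529.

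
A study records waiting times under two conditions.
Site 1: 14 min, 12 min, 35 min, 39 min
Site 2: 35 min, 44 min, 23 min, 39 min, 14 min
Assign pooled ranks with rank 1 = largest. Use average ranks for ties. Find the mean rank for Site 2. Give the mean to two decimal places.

Sorted (descending): 44, 39, 39, 35, 35, 23, 14, 14, 12
The 2 values of 39 occupy positions 2–3 → average rank (2+3)/2 = 2.5.
The 2 values of 35 occupy positions 4–5 → average rank (4+5)/2 = 4.5.
The 2 values of 14 occupy positions 7–8 → average rank (7+8)/2 = 7.5.
Site 2 values → pooled ranks: 35→4.5, 44→1, 23→6, 39→2.5, 14→7.5
Mean rank = (4.5 + 1 + 6 + 2.5 + 7.5) / 5 = 4.30

4.30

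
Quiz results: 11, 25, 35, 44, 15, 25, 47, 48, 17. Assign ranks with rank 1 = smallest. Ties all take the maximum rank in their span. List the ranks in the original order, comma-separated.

1, 5, 6, 7, 2, 5, 8, 9, 3

Sorted (ascending): 11, 15, 17, 25, 25, 35, 44, 47, 48
The 2 values of 25 occupy positions 4–5 → each gets rank 5.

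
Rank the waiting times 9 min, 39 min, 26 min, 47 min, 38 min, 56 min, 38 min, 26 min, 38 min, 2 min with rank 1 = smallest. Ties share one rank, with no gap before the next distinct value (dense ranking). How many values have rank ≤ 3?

4

Sorted (ascending): 2, 9, 26, 26, 38, 38, 38, 39, 47, 56
The 2 values of 26 share dense rank 3.
The 3 values of 38 share dense rank 4.
Remaining distinct values take the next consecutive integers.
Ranks ≤ 3: {1, 2, 3, 3} → 4 values.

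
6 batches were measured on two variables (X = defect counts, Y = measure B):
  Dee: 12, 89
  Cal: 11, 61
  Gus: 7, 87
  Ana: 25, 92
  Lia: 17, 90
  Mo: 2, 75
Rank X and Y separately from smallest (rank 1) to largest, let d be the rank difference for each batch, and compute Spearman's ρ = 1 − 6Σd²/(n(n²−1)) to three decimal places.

Ranks of variable 1: 4, 3, 2, 6, 5, 1
Ranks of variable 2: 4, 1, 3, 6, 5, 2
d = r₁ − r₂: 0, 2, -1, 0, 0, -1
d²: 0, 4, 1, 0, 0, 1; Σd² = 6
ρ = 1 − 6·6/(6·35) = 1 − 36/210 = 0.829

0.829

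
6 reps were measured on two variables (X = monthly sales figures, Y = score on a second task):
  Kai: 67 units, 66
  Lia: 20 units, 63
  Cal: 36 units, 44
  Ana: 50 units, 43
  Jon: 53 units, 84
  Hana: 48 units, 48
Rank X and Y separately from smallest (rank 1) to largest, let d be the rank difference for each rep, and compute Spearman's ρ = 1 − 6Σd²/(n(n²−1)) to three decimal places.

Ranks of variable 1: 6, 1, 2, 4, 5, 3
Ranks of variable 2: 5, 4, 2, 1, 6, 3
d = r₁ − r₂: 1, -3, 0, 3, -1, 0
d²: 1, 9, 0, 9, 1, 0; Σd² = 20
ρ = 1 − 6·20/(6·35) = 1 − 120/210 = 0.429

0.429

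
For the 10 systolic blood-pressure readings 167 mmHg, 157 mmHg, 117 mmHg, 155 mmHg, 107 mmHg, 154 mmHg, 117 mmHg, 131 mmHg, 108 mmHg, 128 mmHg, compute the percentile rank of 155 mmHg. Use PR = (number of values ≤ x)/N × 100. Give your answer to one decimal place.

N = 10.
Strictly below 155: 7. Equal to 155: 1.
PR = 8/10 × 100 = 80.0

80.0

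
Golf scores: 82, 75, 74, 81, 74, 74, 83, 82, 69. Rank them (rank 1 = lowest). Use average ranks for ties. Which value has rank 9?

Sorted (ascending): 69, 74, 74, 74, 75, 81, 82, 82, 83
The 3 values of 74 occupy positions 2–4 → average rank 3.
The 2 values of 82 occupy positions 7–8 → average rank (7+8)/2 = 7.5.
Rank 9 → value 83.

83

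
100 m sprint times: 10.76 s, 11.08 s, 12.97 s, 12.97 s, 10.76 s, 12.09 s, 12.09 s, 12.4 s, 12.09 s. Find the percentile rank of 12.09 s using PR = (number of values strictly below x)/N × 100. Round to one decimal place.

N = 9.
Strictly below 12.09: 3. Equal to 12.09: 3.
PR = 3/9 × 100 = 33.3

33.3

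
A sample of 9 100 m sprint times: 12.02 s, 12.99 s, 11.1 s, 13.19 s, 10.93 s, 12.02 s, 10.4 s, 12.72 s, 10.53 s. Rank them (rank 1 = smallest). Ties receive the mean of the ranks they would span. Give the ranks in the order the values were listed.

5.5, 8, 4, 9, 3, 5.5, 1, 7, 2

Sorted (ascending): 10.4, 10.53, 10.93, 11.1, 12.02, 12.02, 12.72, 12.99, 13.19
The 2 values of 12.02 occupy positions 5–6 → average rank (5+6)/2 = 5.5.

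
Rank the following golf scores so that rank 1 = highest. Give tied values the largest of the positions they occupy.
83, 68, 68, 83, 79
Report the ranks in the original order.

2, 5, 5, 2, 3

Sorted (descending): 83, 83, 79, 68, 68
The 2 values of 83 occupy positions 1–2 → each gets rank 2.
The 2 values of 68 occupy positions 4–5 → each gets rank 5.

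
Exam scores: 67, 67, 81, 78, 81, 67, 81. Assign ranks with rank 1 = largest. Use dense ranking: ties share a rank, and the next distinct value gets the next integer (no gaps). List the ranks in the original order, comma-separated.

3, 3, 1, 2, 1, 3, 1

Sorted (descending): 81, 81, 81, 78, 67, 67, 67
The 3 values of 81 share dense rank 1.
The 3 values of 67 share dense rank 3.
Remaining distinct values take the next consecutive integers.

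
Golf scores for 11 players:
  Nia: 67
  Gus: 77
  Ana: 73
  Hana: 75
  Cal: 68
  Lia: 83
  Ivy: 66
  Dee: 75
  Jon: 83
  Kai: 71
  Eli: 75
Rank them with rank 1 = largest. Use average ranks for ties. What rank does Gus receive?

Sorted (descending): 83, 83, 77, 75, 75, 75, 73, 71, 68, 67, 66
The 2 values of 83 occupy positions 1–2 → average rank (1+2)/2 = 1.5.
The 3 values of 75 occupy positions 4–6 → average rank 5.
Gus has value 77 → rank 3.

3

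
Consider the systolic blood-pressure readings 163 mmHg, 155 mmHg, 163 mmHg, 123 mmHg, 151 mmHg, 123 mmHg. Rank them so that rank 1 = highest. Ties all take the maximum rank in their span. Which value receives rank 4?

Sorted (descending): 163, 163, 155, 151, 123, 123
The 2 values of 163 occupy positions 1–2 → each gets rank 2.
The 2 values of 123 occupy positions 5–6 → each gets rank 6.
Rank 4 → value 151.

151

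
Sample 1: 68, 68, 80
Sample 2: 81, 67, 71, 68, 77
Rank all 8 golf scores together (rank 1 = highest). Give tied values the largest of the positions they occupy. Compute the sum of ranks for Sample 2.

23

Sorted (descending): 81, 80, 77, 71, 68, 68, 68, 67
The 3 values of 68 occupy positions 5–7 → each gets rank 7.
Sample 2 values → pooled ranks: 81→1, 67→8, 71→4, 68→7, 77→3
Rank sum = 1 + 8 + 4 + 7 + 3 = 23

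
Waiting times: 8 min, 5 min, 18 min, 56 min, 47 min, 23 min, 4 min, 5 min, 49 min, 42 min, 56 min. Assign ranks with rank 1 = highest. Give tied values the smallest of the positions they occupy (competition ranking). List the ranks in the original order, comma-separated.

Sorted (descending): 56, 56, 49, 47, 42, 23, 18, 8, 5, 5, 4
The 2 values of 56 occupy positions 1–2 → each gets rank 1.
The 2 values of 5 occupy positions 9–10 → each gets rank 9.

8, 9, 7, 1, 4, 6, 11, 9, 3, 5, 1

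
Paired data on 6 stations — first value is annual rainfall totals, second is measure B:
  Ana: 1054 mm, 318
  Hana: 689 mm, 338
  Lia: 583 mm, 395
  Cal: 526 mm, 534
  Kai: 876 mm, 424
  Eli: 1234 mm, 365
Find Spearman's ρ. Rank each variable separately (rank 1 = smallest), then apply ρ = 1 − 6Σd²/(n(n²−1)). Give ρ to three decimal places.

-0.600

Ranks of variable 1: 5, 3, 2, 1, 4, 6
Ranks of variable 2: 1, 2, 4, 6, 5, 3
d = r₁ − r₂: 4, 1, -2, -5, -1, 3
d²: 16, 1, 4, 25, 1, 9; Σd² = 56
ρ = 1 − 6·56/(6·35) = 1 − 336/210 = -0.600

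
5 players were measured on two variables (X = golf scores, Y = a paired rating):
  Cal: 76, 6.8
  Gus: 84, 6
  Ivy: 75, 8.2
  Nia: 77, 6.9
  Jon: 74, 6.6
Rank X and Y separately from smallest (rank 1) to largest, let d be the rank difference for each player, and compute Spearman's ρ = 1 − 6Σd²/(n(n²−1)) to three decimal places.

Ranks of variable 1: 3, 5, 2, 4, 1
Ranks of variable 2: 3, 1, 5, 4, 2
d = r₁ − r₂: 0, 4, -3, 0, -1
d²: 0, 16, 9, 0, 1; Σd² = 26
ρ = 1 − 6·26/(5·24) = 1 − 156/120 = -0.300

-0.300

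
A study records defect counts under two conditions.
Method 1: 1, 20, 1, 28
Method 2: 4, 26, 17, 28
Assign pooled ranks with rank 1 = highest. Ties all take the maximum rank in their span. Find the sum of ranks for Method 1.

Sorted (descending): 28, 28, 26, 20, 17, 4, 1, 1
The 2 values of 28 occupy positions 1–2 → each gets rank 2.
The 2 values of 1 occupy positions 7–8 → each gets rank 8.
Method 1 values → pooled ranks: 1→8, 20→4, 1→8, 28→2
Rank sum = 8 + 4 + 8 + 2 = 22

22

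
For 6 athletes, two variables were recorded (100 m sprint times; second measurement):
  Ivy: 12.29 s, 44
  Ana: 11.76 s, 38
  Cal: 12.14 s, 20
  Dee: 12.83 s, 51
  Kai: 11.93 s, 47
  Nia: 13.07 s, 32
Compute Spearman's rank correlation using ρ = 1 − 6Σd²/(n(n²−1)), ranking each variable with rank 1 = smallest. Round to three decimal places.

0.029

Ranks of variable 1: 4, 1, 3, 5, 2, 6
Ranks of variable 2: 4, 3, 1, 6, 5, 2
d = r₁ − r₂: 0, -2, 2, -1, -3, 4
d²: 0, 4, 4, 1, 9, 16; Σd² = 34
ρ = 1 − 6·34/(6·35) = 1 − 204/210 = 0.029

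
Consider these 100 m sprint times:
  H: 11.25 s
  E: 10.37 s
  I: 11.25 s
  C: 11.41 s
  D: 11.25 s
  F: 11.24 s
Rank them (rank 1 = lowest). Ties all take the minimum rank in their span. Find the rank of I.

3

Sorted (ascending): 10.37, 11.24, 11.25, 11.25, 11.25, 11.41
The 3 values of 11.25 occupy positions 3–5 → each gets rank 3.
I has value 11.25 s → rank 3.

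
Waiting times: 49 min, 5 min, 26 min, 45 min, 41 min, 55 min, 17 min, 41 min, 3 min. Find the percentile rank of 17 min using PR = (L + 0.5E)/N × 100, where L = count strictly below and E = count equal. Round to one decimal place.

N = 9.
Strictly below 17: 2. Equal to 17: 1.
PR = (2 + 0.5·1)/9 × 100 = 27.8

27.8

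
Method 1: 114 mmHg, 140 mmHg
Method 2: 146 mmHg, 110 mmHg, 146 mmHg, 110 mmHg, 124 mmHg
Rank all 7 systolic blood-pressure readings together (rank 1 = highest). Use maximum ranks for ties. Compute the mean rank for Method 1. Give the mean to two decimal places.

4.00

Sorted (descending): 146, 146, 140, 124, 114, 110, 110
The 2 values of 146 occupy positions 1–2 → each gets rank 2.
The 2 values of 110 occupy positions 6–7 → each gets rank 7.
Method 1 values → pooled ranks: 114→5, 140→3
Mean rank = (5 + 3) / 2 = 4.00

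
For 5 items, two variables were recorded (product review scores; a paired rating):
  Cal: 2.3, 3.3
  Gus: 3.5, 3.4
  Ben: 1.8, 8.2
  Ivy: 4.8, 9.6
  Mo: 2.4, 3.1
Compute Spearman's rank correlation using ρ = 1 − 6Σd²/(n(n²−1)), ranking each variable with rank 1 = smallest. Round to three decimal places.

0.300

Ranks of variable 1: 2, 4, 1, 5, 3
Ranks of variable 2: 2, 3, 4, 5, 1
d = r₁ − r₂: 0, 1, -3, 0, 2
d²: 0, 1, 9, 0, 4; Σd² = 14
ρ = 1 − 6·14/(5·24) = 1 − 84/120 = 0.300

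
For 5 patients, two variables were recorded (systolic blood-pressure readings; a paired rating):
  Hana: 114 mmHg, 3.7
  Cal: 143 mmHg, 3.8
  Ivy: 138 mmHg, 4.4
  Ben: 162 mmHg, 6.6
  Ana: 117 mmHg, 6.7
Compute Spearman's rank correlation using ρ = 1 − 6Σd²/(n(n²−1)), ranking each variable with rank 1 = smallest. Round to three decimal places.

0.300

Ranks of variable 1: 1, 4, 3, 5, 2
Ranks of variable 2: 1, 2, 3, 4, 5
d = r₁ − r₂: 0, 2, 0, 1, -3
d²: 0, 4, 0, 1, 9; Σd² = 14
ρ = 1 − 6·14/(5·24) = 1 − 84/120 = 0.300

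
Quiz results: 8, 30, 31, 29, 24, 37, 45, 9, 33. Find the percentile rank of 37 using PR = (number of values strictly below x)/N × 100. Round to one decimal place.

77.8

N = 9.
Strictly below 37: 7. Equal to 37: 1.
PR = 7/9 × 100 = 77.8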